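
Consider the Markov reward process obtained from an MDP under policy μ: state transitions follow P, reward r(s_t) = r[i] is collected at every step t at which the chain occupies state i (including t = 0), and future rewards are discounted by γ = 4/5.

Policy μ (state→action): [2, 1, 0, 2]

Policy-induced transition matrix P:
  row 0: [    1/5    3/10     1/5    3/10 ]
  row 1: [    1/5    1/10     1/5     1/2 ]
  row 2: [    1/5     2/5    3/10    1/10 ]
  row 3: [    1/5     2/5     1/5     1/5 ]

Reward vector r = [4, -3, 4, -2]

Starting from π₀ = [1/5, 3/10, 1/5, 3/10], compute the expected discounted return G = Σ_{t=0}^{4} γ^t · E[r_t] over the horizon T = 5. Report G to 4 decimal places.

G = 0.6591

t=0: π = [0.2000, 0.3000, 0.2000, 0.3000], E[r] = 0.1000, γ^t·E[r] = 0.100000, running G = 0.100000
t=1: π = [0.2000, 0.2900, 0.2200, 0.2900], E[r] = 0.2300, γ^t·E[r] = 0.184000, running G = 0.284000
t=2: π = [0.2000, 0.2930, 0.2220, 0.2850], E[r] = 0.2390, γ^t·E[r] = 0.152960, running G = 0.436960
t=3: π = [0.2000, 0.2921, 0.2222, 0.2857], E[r] = 0.2411, γ^t·E[r] = 0.123443, running G = 0.560403
t=4: π = [0.2000, 0.2924, 0.2222, 0.2854], E[r] = 0.2410, γ^t·E[r] = 0.098693, running G = 0.659096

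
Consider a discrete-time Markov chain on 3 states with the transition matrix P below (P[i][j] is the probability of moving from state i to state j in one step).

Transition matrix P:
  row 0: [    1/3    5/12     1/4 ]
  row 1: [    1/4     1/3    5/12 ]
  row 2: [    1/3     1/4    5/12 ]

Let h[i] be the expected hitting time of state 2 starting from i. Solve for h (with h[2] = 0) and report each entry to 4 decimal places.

h = [3.1837, 2.6939, 0.0000]

First-step conditioning: h[2] = 0; for i ≠ 2, h[i] = 1 + Σ_k P[i][k]·h[k].
  h[0] = 1 + 1/3·h[0] + 5/12·h[1]
  h[1] = 1 + 1/4·h[0] + 1/3·h[1]
Solving the 2×2 linear system over states ≠ 2 gives exactly h = [156/49, 132/49, 0] (h[2] = 0 is the target).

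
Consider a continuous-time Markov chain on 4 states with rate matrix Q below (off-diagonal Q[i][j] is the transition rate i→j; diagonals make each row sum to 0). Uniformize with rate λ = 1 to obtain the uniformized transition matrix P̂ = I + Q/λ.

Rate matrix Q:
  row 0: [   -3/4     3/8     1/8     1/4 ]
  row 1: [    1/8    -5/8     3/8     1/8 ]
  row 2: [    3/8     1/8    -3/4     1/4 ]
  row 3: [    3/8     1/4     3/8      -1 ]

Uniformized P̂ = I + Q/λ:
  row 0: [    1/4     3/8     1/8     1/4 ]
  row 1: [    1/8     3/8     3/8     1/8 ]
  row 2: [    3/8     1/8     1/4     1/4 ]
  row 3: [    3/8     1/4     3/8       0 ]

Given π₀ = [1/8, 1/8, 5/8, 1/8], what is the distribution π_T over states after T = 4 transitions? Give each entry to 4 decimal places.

t=0: π = [0.1250, 0.1250, 0.6250, 0.1250]
t=1: π = [0.3281, 0.2031, 0.2656, 0.2031]
t=2: π = [0.2832, 0.2832, 0.2598, 0.1738]
t=3: π = [0.2688, 0.2883, 0.2717, 0.1711]
t=4: π = [0.2693, 0.2857, 0.2738, 0.1712]

π = [0.2693, 0.2857, 0.2738, 0.1712]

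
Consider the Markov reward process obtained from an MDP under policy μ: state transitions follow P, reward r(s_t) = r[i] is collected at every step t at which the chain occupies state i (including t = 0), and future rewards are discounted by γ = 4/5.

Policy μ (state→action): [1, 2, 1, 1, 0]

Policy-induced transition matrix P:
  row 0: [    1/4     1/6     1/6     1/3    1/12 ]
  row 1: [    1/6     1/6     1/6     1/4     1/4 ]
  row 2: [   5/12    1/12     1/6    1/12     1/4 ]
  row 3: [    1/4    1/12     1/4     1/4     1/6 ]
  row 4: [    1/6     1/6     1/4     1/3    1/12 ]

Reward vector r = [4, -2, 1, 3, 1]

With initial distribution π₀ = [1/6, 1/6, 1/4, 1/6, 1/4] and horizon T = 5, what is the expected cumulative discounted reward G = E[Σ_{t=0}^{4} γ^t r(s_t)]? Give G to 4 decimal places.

t=0: π = [0.1667, 0.1667, 0.2500, 0.1667, 0.2500], E[r] = 1.3333, γ^t·E[r] = 1.333333, running G = 1.333333
t=1: π = [0.2569, 0.1319, 0.2014, 0.2431, 0.1667], E[r] = 1.8611, γ^t·E[r] = 1.488889, running G = 2.822222
t=2: π = [0.2587, 0.1296, 0.2008, 0.2517, 0.1591], E[r] = 1.8906, γ^t·E[r] = 1.210000, running G = 4.032222
t=3: π = [0.2594, 0.1290, 0.2009, 0.2514, 0.1594], E[r] = 1.8940, γ^t·E[r] = 0.969753, running G = 5.001975
t=4: π = [0.2595, 0.1290, 0.2009, 0.2514, 0.1593], E[r] = 1.8943, γ^t·E[r] = 0.775890, running G = 5.777865

G = 5.7779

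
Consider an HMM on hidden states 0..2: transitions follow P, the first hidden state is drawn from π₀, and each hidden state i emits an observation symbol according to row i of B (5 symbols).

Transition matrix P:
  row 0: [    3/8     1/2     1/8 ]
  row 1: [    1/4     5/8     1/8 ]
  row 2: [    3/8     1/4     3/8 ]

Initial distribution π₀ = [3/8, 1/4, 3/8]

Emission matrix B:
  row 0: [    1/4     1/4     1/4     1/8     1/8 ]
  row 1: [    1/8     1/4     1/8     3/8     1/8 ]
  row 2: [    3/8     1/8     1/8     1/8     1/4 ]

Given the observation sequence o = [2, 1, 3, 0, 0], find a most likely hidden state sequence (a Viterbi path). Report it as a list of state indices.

t=0: δ = [9.375e-02, 3.125e-02, 4.688e-02]  (obs o_0=2)
t=1: δ = [8.789e-03, 1.172e-02, 2.197e-03]  ψ = [0, 0, 2]  (obs o_1=1)
t=2: δ = [4.120e-04, 2.747e-03, 1.831e-04]  ψ = [0, 1, 1]  (obs o_2=3)
t=3: δ = [1.717e-04, 2.146e-04, 1.287e-04]  ψ = [1, 1, 1]  (obs o_3=0)
t=4: δ = [1.609e-05, 1.676e-05, 1.810e-05]  ψ = [0, 1, 2]  (obs o_4=0)
backtrack: best end state = 2; path = [0, 1, 1, 2, 2]

path = [0, 1, 1, 2, 2]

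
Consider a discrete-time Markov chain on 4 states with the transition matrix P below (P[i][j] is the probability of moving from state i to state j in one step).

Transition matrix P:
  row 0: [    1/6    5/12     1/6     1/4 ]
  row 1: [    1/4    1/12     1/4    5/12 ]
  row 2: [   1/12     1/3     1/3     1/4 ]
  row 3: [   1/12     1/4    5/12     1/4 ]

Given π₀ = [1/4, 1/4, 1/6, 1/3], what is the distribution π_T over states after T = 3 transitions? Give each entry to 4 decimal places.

t=0: π = [0.2500, 0.2500, 0.1667, 0.3333]
t=1: π = [0.1458, 0.2639, 0.2986, 0.2917]
t=2: π = [0.1395, 0.2552, 0.3113, 0.2940]
t=3: π = [0.1375, 0.2567, 0.3133, 0.2925]

π = [0.1375, 0.2567, 0.3133, 0.2925]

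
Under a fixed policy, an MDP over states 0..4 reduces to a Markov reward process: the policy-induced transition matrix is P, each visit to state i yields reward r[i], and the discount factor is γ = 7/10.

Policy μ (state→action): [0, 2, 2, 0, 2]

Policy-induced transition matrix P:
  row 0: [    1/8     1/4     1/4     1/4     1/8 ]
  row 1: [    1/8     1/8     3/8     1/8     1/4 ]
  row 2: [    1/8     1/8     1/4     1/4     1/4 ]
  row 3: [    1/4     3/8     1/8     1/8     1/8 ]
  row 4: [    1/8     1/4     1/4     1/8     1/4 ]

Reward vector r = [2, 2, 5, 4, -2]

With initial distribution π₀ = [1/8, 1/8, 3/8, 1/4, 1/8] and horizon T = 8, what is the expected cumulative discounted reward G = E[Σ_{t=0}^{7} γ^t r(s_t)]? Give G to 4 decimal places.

t=0: π = [0.1250, 0.1250, 0.3750, 0.2500, 0.1250], E[r] = 3.1250, γ^t·E[r] = 3.125000, running G = 3.125000
t=1: π = [0.1563, 0.2188, 0.2344, 0.1875, 0.2031], E[r] = 2.2656, γ^t·E[r] = 1.585938, running G = 4.710938
t=2: π = [0.1484, 0.2168, 0.2539, 0.1738, 0.2070], E[r] = 2.2813, γ^t·E[r] = 1.117813, running G = 5.828750
t=3: π = [0.1467, 0.2129, 0.2554, 0.1753, 0.2097], E[r] = 2.2778, γ^t·E[r] = 0.781296, running G = 6.610046
t=4: π = [0.1469, 0.2134, 0.2547, 0.1753, 0.2097], E[r] = 2.2756, γ^t·E[r] = 0.546380, running G = 7.156426
t=5: π = [0.1469, 0.2134, 0.2548, 0.1752, 0.2097], E[r] = 2.2758, γ^t·E[r] = 0.382491, running G = 7.538917
t=6: π = [0.1469, 0.2134, 0.2548, 0.1752, 0.2097], E[r] = 2.2758, γ^t·E[r] = 0.267745, running G = 7.806662
t=7: π = [0.1469, 0.2134, 0.2548, 0.1752, 0.2097], E[r] = 2.2758, γ^t·E[r] = 0.187421, running G = 7.994083

G = 7.9941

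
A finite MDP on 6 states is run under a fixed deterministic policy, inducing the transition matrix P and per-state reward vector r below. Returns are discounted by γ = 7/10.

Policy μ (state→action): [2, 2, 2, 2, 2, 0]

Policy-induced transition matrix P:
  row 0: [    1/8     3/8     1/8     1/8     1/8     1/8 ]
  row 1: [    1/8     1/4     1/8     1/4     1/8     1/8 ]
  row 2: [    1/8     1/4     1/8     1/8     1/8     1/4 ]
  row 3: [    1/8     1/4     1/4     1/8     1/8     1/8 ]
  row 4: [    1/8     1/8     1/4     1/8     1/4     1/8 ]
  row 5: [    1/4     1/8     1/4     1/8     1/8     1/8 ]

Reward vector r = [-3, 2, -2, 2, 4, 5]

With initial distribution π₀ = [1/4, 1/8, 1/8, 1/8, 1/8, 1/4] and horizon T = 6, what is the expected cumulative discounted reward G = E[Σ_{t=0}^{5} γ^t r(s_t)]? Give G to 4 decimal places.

G = 3.6782

t=0: π = [0.2500, 0.1250, 0.1250, 0.1250, 0.1250, 0.2500], E[r] = 1.2500, γ^t·E[r] = 1.250000, running G = 1.250000
t=1: π = [0.1563, 0.2344, 0.1875, 0.1406, 0.1406, 0.1406], E[r] = 1.1719, γ^t·E[r] = 0.820313, running G = 2.070313
t=2: π = [0.1426, 0.2344, 0.1777, 0.1543, 0.1426, 0.1484], E[r] = 1.3066, γ^t·E[r] = 0.640254, running G = 2.710566
t=3: π = [0.1436, 0.2314, 0.1807, 0.1543, 0.1428, 0.1472], E[r] = 1.2869, γ^t·E[r] = 0.441395, running G = 3.151961
t=4: π = [0.1434, 0.2317, 0.1805, 0.1539, 0.1429, 0.1476], E[r] = 1.2893, γ^t·E[r] = 0.309555, running G = 3.461516
t=5: π = [0.1434, 0.2316, 0.1805, 0.1540, 0.1429, 0.1476], E[r] = 1.2890, γ^t·E[r] = 0.216641, running G = 3.678158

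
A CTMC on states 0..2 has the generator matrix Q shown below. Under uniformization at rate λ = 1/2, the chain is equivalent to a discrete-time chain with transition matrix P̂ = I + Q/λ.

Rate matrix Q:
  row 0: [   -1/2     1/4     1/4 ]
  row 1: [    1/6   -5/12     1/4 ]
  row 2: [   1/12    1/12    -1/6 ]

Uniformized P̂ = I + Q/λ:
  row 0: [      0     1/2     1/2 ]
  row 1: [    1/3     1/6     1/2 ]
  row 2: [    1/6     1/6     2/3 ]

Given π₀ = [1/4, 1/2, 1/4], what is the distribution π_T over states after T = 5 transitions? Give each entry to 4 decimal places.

t=0: π = [0.2500, 0.5000, 0.2500]
t=1: π = [0.2083, 0.2500, 0.5417]
t=2: π = [0.1736, 0.2361, 0.5903]
t=3: π = [0.1771, 0.2245, 0.5984]
t=4: π = [0.1746, 0.2257, 0.5997]
t=5: π = [0.1752, 0.2249, 0.6000]

π = [0.1752, 0.2249, 0.6000]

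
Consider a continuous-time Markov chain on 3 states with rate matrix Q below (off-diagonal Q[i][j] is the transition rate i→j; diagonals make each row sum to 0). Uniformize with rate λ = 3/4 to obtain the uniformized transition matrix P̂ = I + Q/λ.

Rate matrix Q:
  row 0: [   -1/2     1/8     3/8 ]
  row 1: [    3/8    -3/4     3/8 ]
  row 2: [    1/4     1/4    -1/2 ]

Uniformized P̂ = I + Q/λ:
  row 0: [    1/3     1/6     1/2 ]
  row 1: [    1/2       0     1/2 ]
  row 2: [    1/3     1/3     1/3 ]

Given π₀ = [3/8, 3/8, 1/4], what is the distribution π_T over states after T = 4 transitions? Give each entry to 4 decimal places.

π = [0.3668, 0.2048, 0.4284]

t=0: π = [0.3750, 0.3750, 0.2500]
t=1: π = [0.3958, 0.1458, 0.4583]
t=2: π = [0.3576, 0.2188, 0.4236]
t=3: π = [0.3698, 0.2008, 0.4294]
t=4: π = [0.3668, 0.2048, 0.4284]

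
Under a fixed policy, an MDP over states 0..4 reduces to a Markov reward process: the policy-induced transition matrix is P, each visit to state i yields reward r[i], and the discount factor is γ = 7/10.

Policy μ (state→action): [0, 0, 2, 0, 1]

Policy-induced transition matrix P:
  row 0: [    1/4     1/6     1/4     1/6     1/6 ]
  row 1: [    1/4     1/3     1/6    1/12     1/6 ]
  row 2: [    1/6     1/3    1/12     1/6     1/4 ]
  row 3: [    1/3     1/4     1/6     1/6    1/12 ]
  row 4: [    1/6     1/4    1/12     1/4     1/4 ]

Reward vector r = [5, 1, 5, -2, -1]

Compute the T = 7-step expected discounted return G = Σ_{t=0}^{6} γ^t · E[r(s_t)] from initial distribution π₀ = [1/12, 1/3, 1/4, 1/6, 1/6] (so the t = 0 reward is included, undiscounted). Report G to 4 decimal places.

G = 5.0023

t=0: π = [0.0833, 0.3333, 0.2500, 0.1667, 0.1667], E[r] = 1.5000, γ^t·E[r] = 1.500000, running G = 1.500000
t=1: π = [0.2292, 0.2917, 0.1389, 0.1528, 0.1875], E[r] = 1.6389, γ^t·E[r] = 1.147222, running G = 2.647222
t=2: π = [0.2355, 0.2668, 0.1586, 0.1580, 0.1811], E[r] = 1.7402, γ^t·E[r] = 0.852679, running G = 3.499902
t=3: π = [0.2349, 0.2658, 0.1580, 0.1595, 0.1818], E[r] = 1.7292, γ^t·E[r] = 0.593104, running G = 4.093006
t=4: π = [0.2350, 0.2657, 0.1579, 0.1597, 0.1817], E[r] = 1.7292, γ^t·E[r] = 0.415186, running G = 4.508192
t=5: π = [0.2350, 0.2657, 0.1579, 0.1597, 0.1817], E[r] = 1.7295, γ^t·E[r] = 0.290677, running G = 4.798869
t=6: π = [0.2350, 0.2657, 0.1579, 0.1597, 0.1817], E[r] = 1.7295, γ^t·E[r] = 0.203475, running G = 5.002344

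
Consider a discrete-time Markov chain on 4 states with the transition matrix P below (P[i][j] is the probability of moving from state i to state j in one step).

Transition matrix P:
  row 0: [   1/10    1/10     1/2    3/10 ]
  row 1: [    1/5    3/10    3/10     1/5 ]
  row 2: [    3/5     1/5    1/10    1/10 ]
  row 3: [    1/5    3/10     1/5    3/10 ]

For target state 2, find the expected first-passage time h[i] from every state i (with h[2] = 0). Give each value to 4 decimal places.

h = [2.6537, 3.2039, 0.0000, 3.5599]

First-step conditioning: h[2] = 0; for i ≠ 2, h[i] = 1 + Σ_k P[i][k]·h[k].
  h[0] = 1 + 1/10·h[0] + 1/10·h[1] + 3/10·h[3]
  h[1] = 1 + 1/5·h[0] + 3/10·h[1] + 1/5·h[3]
  h[3] = 1 + 1/5·h[0] + 3/10·h[1] + 3/10·h[3]
Solving the 3×3 linear system over states ≠ 2 gives exactly h = [820/309, 330/103, 0, 1100/309] (h[2] = 0 is the target).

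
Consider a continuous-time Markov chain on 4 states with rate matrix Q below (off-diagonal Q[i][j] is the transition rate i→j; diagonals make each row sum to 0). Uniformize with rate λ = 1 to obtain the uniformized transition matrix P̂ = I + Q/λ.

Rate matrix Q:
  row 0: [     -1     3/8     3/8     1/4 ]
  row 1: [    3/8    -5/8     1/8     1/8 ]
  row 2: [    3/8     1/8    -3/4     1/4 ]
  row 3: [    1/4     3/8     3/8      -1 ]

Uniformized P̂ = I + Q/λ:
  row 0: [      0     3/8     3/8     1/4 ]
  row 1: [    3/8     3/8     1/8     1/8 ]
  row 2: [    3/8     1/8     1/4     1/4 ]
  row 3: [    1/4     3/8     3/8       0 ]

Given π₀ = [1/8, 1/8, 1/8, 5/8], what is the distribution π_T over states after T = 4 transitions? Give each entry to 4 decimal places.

t=0: π = [0.1250, 0.1250, 0.1250, 0.6250]
t=1: π = [0.2500, 0.3438, 0.3281, 0.0781]
t=2: π = [0.2715, 0.2930, 0.2480, 0.1875]
t=3: π = [0.2498, 0.3130, 0.2708, 0.1665]
t=4: π = [0.2605, 0.3073, 0.2629, 0.1693]

π = [0.2605, 0.3073, 0.2629, 0.1693]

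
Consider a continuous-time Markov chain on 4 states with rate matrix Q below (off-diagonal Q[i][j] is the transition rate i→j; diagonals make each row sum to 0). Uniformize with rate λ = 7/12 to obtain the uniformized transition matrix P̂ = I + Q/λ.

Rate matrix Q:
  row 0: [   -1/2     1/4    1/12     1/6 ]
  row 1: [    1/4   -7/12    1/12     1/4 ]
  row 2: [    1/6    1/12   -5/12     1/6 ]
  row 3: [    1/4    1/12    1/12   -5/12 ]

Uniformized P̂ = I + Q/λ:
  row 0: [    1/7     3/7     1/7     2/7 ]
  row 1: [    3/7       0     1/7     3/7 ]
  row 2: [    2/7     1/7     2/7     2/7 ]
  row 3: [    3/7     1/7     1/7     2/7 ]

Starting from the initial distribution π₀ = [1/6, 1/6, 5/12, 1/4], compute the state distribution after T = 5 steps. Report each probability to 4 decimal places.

π = [0.3149, 0.2035, 0.1667, 0.3149]

t=0: π = [0.1667, 0.1667, 0.4167, 0.2500]
t=1: π = [0.3214, 0.1667, 0.2024, 0.3095]
t=2: π = [0.3078, 0.2109, 0.1718, 0.3095]
t=3: π = [0.3161, 0.2007, 0.1674, 0.3158]
t=4: π = [0.3143, 0.2045, 0.1668, 0.3144]
t=5: π = [0.3149, 0.2035, 0.1667, 0.3149]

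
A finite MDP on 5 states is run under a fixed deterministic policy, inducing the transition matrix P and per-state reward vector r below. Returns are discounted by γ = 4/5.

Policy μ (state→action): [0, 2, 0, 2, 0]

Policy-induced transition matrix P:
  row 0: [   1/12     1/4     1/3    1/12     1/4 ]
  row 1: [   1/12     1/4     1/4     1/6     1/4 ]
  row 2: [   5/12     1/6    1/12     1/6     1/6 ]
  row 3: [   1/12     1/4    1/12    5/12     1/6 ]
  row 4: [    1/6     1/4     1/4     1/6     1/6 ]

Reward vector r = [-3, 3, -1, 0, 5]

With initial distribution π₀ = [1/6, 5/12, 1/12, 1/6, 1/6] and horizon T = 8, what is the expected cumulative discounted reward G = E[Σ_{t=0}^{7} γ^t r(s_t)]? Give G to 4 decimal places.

t=0: π = [0.1667, 0.4167, 0.0833, 0.1667, 0.1667], E[r] = 1.5000, γ^t·E[r] = 1.500000, running G = 1.500000
t=1: π = [0.1250, 0.2431, 0.2222, 0.1944, 0.2153], E[r] = 1.2083, γ^t·E[r] = 0.966667, running G = 2.466667
t=2: π = [0.1753, 0.2315, 0.1910, 0.2049, 0.1973], E[r] = 0.9641, γ^t·E[r] = 0.617037, running G = 3.083704
t=3: π = [0.1634, 0.2341, 0.1986, 0.2033, 0.2006], E[r] = 1.0162, γ^t·E[r] = 0.520272, running G = 3.603975
t=4: π = [0.1663, 0.2334, 0.1966, 0.2039, 0.1998], E[r] = 1.0039, γ^t·E[r] = 0.411193, running G = 4.015169
t=5: π = [0.1655, 0.2336, 0.1971, 0.2038, 0.2000], E[r] = 1.0070, γ^t·E[r] = 0.329984, running G = 4.345153
t=6: π = [0.1657, 0.2336, 0.1970, 0.2038, 0.1999], E[r] = 1.0063, γ^t·E[r] = 0.263792, running G = 4.608945
t=7: π = [0.1657, 0.2336, 0.1970, 0.2038, 0.1999], E[r] = 1.0065, γ^t·E[r] = 0.211074, running G = 4.820019

G = 4.8200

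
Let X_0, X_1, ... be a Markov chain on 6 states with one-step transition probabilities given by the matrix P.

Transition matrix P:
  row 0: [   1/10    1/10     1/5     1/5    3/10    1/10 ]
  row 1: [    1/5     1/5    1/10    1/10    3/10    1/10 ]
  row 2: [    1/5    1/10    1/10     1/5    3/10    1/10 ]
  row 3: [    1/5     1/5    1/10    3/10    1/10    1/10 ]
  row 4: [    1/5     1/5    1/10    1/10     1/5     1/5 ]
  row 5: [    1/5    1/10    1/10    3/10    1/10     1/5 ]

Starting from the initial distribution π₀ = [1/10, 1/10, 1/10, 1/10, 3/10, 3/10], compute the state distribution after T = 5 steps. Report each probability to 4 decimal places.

t=0: π = [0.1000, 0.1000, 0.1000, 0.1000, 0.3000, 0.3000]
t=1: π = [0.1900, 0.1500, 0.1100, 0.2000, 0.1900, 0.1600]
t=2: π = [0.1810, 0.1540, 0.1190, 0.2020, 0.2090, 0.1350]
t=3: π = [0.1819, 0.1565, 0.1181, 0.1974, 0.2117, 0.1344]
t=4: π = [0.1818, 0.1566, 0.1182, 0.1964, 0.2125, 0.1346]
t=5: π = [0.1818, 0.1565, 0.1182, 0.1962, 0.2126, 0.1347]

π = [0.1818, 0.1565, 0.1182, 0.1962, 0.2126, 0.1347]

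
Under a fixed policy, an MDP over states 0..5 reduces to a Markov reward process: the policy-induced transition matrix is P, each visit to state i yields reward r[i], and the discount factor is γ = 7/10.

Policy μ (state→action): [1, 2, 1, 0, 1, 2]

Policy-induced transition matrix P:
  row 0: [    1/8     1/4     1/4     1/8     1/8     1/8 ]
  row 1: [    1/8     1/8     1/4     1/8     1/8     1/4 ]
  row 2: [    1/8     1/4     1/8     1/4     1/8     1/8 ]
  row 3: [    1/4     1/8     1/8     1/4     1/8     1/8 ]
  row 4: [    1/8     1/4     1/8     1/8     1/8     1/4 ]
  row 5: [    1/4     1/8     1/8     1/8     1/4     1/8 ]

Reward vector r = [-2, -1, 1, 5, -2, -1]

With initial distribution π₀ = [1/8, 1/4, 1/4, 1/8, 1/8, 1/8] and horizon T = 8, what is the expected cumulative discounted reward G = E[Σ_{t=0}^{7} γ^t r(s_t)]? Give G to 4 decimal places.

G = 0.0951

t=0: π = [0.1250, 0.2500, 0.2500, 0.1250, 0.1250, 0.1250], E[r] = 0.0000, γ^t·E[r] = 0.000000, running G = 0.000000
t=1: π = [0.1563, 0.1875, 0.1719, 0.1719, 0.1406, 0.1719], E[r] = 0.0781, γ^t·E[r] = 0.054688, running G = 0.054688
t=2: π = [0.1680, 0.1836, 0.1680, 0.1680, 0.1465, 0.1660], E[r] = 0.0293, γ^t·E[r] = 0.014355, running G = 0.069043
t=3: π = [0.1667, 0.1853, 0.1689, 0.1670, 0.1458, 0.1663], E[r] = 0.0273, γ^t·E[r] = 0.009379, running G = 0.078422
t=4: π = [0.1667, 0.1852, 0.1690, 0.1670, 0.1458, 0.1664], E[r] = 0.0275, γ^t·E[r] = 0.006609, running G = 0.085031
t=5: π = [0.1667, 0.1852, 0.1690, 0.1670, 0.1458, 0.1664], E[r] = 0.0275, γ^t·E[r] = 0.004620, running G = 0.089651
t=6: π = [0.1667, 0.1852, 0.1690, 0.1670, 0.1458, 0.1664], E[r] = 0.0275, γ^t·E[r] = 0.003233, running G = 0.092884
t=7: π = [0.1667, 0.1852, 0.1690, 0.1670, 0.1458, 0.1664], E[r] = 0.0275, γ^t·E[r] = 0.002263, running G = 0.095147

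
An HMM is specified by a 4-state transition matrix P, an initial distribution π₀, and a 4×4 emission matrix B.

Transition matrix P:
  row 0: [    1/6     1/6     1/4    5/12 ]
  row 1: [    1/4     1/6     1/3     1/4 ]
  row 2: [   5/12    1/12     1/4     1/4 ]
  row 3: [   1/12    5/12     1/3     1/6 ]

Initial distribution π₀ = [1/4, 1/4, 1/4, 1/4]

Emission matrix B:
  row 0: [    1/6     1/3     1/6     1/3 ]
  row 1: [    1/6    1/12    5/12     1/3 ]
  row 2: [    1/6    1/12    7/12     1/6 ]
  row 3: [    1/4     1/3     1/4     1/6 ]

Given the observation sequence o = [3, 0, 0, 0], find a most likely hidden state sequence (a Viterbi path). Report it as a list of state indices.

t=0: δ = [8.333e-02, 8.333e-02, 4.167e-02, 4.167e-02]  (obs o_0=3)
t=1: δ = [3.472e-03, 2.894e-03, 4.630e-03, 8.681e-03]  ψ = [1, 3, 1, 0]  (obs o_1=0)
t=2: δ = [3.215e-04, 6.028e-04, 4.823e-04, 3.617e-04]  ψ = [2, 3, 3, 0]  (obs o_2=0)
t=3: δ = [3.349e-05, 2.512e-05, 3.349e-05, 3.768e-05]  ψ = [2, 3, 1, 1]  (obs o_3=0)
backtrack: best end state = 3; path = [0, 3, 1, 3]

path = [0, 3, 1, 3]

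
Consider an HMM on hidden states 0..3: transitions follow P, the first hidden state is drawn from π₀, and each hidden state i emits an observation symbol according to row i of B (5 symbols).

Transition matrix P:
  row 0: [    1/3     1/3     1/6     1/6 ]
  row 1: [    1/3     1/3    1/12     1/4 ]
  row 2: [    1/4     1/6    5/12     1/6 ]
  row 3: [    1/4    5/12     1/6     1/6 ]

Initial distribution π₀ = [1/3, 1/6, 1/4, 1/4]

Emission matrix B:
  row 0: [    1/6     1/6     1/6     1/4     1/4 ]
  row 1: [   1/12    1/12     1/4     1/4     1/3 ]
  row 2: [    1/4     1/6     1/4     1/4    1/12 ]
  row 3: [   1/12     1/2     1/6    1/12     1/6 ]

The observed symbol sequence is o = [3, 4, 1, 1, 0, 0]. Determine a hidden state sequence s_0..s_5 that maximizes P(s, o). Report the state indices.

path = [0, 1, 3, 3, 2, 2]

t=0: δ = [8.333e-02, 4.167e-02, 6.250e-02, 2.083e-02]  (obs o_0=3)
t=1: δ = [6.944e-03, 9.259e-03, 2.170e-03, 2.315e-03]  ψ = [0, 0, 2, 0]  (obs o_1=4)
t=2: δ = [5.144e-04, 2.572e-04, 1.929e-04, 1.157e-03]  ψ = [1, 1, 0, 1]  (obs o_2=1)
t=3: δ = [4.823e-05, 4.019e-05, 3.215e-05, 9.645e-05]  ψ = [3, 3, 3, 3]  (obs o_3=1)
t=4: δ = [4.019e-06, 3.349e-06, 4.019e-06, 1.340e-06]  ψ = [3, 3, 3, 3]  (obs o_4=0)
t=5: δ = [2.233e-07, 1.116e-07, 4.186e-07, 6.977e-08]  ψ = [0, 0, 2, 1]  (obs o_5=0)
backtrack: best end state = 2; path = [0, 1, 3, 3, 2, 2]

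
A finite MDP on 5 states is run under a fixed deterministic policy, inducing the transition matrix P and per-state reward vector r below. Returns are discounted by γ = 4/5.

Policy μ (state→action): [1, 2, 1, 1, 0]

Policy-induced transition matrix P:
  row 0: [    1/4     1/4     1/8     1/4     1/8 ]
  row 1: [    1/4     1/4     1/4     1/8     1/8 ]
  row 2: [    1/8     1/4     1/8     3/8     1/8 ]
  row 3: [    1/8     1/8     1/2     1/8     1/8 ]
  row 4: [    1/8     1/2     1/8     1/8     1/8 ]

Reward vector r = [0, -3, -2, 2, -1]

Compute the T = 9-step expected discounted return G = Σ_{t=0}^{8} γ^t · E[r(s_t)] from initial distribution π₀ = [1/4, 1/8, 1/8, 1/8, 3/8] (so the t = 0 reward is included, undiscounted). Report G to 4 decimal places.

t=0: π = [0.2500, 0.1250, 0.1250, 0.1250, 0.3750], E[r] = -0.7500, γ^t·E[r] = -0.750000, running G = -0.750000
t=1: π = [0.1719, 0.3281, 0.1875, 0.1875, 0.1250], E[r] = -1.1094, γ^t·E[r] = -0.887500, running G = -1.637500
t=2: π = [0.1875, 0.2578, 0.2363, 0.1934, 0.1250], E[r] = -0.9844, γ^t·E[r] = -0.630000, running G = -2.267500
t=3: π = [0.1807, 0.2571, 0.2297, 0.2075, 0.1250], E[r] = -0.9407, γ^t·E[r] = -0.481625, running G = -2.749125
t=4: π = [0.1797, 0.2553, 0.2350, 0.2050, 0.1250], E[r] = -0.9508, γ^t·E[r] = -0.389450, running G = -3.138575
t=5: π = [0.1794, 0.2556, 0.2338, 0.2062, 0.1250], E[r] = -0.9471, γ^t·E[r] = -0.310330, running G = -3.448905
t=6: π = [0.1794, 0.2555, 0.2343, 0.2059, 0.1250], E[r] = -0.9482, γ^t·E[r] = -0.248575, running G = -3.697480
t=7: π = [0.1794, 0.2555, 0.2341, 0.2060, 0.1250], E[r] = -0.9478, γ^t·E[r] = -0.198776, running G = -3.896256
t=8: π = [0.1794, 0.2555, 0.2342, 0.2060, 0.1250], E[r] = -0.9480, γ^t·E[r] = -0.159043, running G = -4.055299

G = -4.0553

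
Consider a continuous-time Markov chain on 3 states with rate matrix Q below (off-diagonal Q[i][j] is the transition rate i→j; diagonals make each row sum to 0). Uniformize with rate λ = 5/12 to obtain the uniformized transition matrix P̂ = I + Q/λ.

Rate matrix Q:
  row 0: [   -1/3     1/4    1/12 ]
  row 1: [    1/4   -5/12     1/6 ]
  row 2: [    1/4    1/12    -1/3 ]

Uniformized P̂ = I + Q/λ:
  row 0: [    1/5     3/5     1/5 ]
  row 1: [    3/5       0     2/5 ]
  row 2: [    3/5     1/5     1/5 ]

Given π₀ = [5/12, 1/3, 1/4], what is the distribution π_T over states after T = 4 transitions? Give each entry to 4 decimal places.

π = [0.4283, 0.3101, 0.2616]

t=0: π = [0.4167, 0.3333, 0.2500]
t=1: π = [0.4333, 0.3000, 0.2667]
t=2: π = [0.4267, 0.3133, 0.2600]
t=3: π = [0.4293, 0.3080, 0.2627]
t=4: π = [0.4283, 0.3101, 0.2616]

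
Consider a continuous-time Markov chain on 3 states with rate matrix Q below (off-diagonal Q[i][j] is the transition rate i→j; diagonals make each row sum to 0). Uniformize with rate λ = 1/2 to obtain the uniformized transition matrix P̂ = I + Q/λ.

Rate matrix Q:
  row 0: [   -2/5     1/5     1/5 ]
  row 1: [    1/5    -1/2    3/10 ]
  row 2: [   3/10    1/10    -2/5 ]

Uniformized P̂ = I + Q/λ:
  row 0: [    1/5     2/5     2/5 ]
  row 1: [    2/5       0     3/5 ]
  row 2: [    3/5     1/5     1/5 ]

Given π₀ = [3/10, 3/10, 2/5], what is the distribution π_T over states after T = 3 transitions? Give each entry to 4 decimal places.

t=0: π = [0.3000, 0.3000, 0.4000]
t=1: π = [0.4200, 0.2000, 0.3800]
t=2: π = [0.3920, 0.2440, 0.3640]
t=3: π = [0.3944, 0.2296, 0.3760]

π = [0.3944, 0.2296, 0.3760]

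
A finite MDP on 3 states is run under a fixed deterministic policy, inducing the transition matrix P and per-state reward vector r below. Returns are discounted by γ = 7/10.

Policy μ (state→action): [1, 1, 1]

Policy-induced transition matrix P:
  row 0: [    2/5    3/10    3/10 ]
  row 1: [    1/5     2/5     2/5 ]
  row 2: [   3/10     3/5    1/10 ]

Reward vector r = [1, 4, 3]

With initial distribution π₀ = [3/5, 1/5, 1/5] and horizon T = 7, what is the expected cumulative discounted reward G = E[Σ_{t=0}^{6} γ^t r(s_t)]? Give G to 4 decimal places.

t=0: π = [0.6000, 0.2000, 0.2000], E[r] = 2.0000, γ^t·E[r] = 2.000000, running G = 2.000000
t=1: π = [0.3400, 0.3800, 0.2800], E[r] = 2.7000, γ^t·E[r] = 1.890000, running G = 3.890000
t=2: π = [0.2960, 0.4220, 0.2820], E[r] = 2.8300, γ^t·E[r] = 1.386700, running G = 5.276700
t=3: π = [0.2874, 0.4268, 0.2858], E[r] = 2.8520, γ^t·E[r] = 0.978236, running G = 6.254936
t=4: π = [0.2861, 0.4284, 0.2855], E[r] = 2.8563, γ^t·E[r] = 0.685798, running G = 6.940734
t=5: π = [0.2858, 0.4285, 0.2857], E[r] = 2.8570, γ^t·E[r] = 0.480171, running G = 7.420905
t=6: π = [0.2857, 0.4286, 0.2857], E[r] = 2.8571, γ^t·E[r] = 0.336137, running G = 7.757042

G = 7.7570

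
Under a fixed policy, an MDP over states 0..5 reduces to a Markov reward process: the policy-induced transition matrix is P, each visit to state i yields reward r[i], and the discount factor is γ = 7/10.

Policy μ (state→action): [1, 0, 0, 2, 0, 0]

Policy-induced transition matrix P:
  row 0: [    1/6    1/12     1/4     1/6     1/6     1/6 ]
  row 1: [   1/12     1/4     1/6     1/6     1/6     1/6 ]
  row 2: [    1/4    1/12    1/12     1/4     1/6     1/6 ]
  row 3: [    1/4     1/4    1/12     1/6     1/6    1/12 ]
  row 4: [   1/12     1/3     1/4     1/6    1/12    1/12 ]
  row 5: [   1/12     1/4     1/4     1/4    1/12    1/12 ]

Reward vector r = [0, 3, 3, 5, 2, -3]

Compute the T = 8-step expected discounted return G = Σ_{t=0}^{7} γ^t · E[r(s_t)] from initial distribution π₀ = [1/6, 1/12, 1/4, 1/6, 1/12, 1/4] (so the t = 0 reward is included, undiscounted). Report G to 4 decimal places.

G = 5.5476

t=0: π = [0.1667, 0.0833, 0.2500, 0.1667, 0.0833, 0.2500], E[r] = 1.2500, γ^t·E[r] = 1.250000, running G = 1.250000
t=1: π = [0.1667, 0.1875, 0.1736, 0.2083, 0.1389, 0.1250], E[r] = 2.0278, γ^t·E[r] = 1.419444, running G = 2.669444
t=2: π = [0.1609, 0.2049, 0.1707, 0.1916, 0.1447, 0.1273], E[r] = 1.9919, γ^t·E[r] = 0.976030, running G = 3.645475
t=3: π = [0.1571, 0.2068, 0.1726, 0.1915, 0.1440, 0.1280], E[r] = 1.9994, γ^t·E[r] = 0.685802, running G = 4.331276
t=4: π = [0.1571, 0.2071, 0.1721, 0.1917, 0.1440, 0.1280], E[r] = 1.9999, γ^t·E[r] = 0.480176, running G = 4.811452
t=5: π = [0.1571, 0.2071, 0.1721, 0.1917, 0.1440, 0.1280], E[r] = 2.0001, γ^t·E[r] = 0.336149, running G = 5.147601
t=6: π = [0.1571, 0.2071, 0.1721, 0.1917, 0.1440, 0.1280], E[r] = 2.0000, γ^t·E[r] = 0.235303, running G = 5.382904
t=7: π = [0.1571, 0.2071, 0.1721, 0.1917, 0.1440, 0.1280], E[r] = 2.0001, γ^t·E[r] = 0.164713, running G = 5.547617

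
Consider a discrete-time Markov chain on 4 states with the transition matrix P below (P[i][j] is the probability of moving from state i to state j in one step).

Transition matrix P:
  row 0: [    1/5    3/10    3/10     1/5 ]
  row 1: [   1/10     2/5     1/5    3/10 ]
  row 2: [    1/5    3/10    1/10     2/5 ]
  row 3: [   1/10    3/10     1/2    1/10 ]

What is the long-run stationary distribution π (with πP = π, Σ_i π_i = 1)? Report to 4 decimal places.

π = [0.1406, 0.3333, 0.2656, 0.2604]

Balance equations π_j = Σ_i π_i·P[i][j]:
  π_0 = 1/5·π_0 + 1/10·π_1 + 1/5·π_2 + 1/10·π_3
  π_1 = 3/10·π_0 + 2/5·π_1 + 3/10·π_2 + 3/10·π_3
  π_2 = 3/10·π_0 + 1/5·π_1 + 1/10·π_2 + 1/2·π_3
  normalize: π_0 + π_1 + π_2 + π_3 = 1
Solving the linear system gives exactly π = [9/64, 1/3, 17/64, 25/96].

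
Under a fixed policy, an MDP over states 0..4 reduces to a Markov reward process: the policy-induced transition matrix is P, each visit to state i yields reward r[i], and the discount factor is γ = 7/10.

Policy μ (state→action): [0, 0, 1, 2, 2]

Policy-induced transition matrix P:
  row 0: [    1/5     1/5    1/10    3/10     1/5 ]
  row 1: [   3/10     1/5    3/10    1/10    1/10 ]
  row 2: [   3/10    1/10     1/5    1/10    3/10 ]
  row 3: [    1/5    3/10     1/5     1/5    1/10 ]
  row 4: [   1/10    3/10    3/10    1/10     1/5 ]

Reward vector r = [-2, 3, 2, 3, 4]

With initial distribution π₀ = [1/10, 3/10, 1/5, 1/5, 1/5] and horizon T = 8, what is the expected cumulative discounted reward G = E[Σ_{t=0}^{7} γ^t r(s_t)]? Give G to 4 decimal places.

G = 6.3976

t=0: π = [0.1000, 0.3000, 0.2000, 0.2000, 0.2000], E[r] = 2.5000, γ^t·E[r] = 2.500000, running G = 2.500000
t=1: π = [0.2300, 0.2200, 0.2400, 0.1400, 0.1700], E[r] = 1.7800, γ^t·E[r] = 1.246000, running G = 3.746000
t=2: π = [0.2290, 0.2070, 0.2160, 0.1600, 0.1880], E[r] = 1.8270, γ^t·E[r] = 0.895230, running G = 4.641230
t=3: π = [0.2235, 0.2132, 0.2166, 0.1618, 0.1849], E[r] = 1.8508, γ^t·E[r] = 0.634824, running G = 5.276054
t=4: π = [0.2245, 0.2130, 0.2175, 0.1609, 0.1842], E[r] = 1.8443, γ^t·E[r] = 0.442804, running G = 5.718859
t=5: π = [0.2246, 0.2128, 0.2173, 0.1610, 0.1844], E[r] = 1.8439, γ^t·E[r] = 0.309910, running G = 6.028769
t=6: π = [0.2246, 0.2128, 0.2172, 0.1610, 0.1844], E[r] = 1.8443, γ^t·E[r] = 0.216976, running G = 6.245745
t=7: π = [0.2246, 0.2128, 0.2173, 0.1610, 0.1843], E[r] = 1.8442, γ^t·E[r] = 0.151880, running G = 6.397626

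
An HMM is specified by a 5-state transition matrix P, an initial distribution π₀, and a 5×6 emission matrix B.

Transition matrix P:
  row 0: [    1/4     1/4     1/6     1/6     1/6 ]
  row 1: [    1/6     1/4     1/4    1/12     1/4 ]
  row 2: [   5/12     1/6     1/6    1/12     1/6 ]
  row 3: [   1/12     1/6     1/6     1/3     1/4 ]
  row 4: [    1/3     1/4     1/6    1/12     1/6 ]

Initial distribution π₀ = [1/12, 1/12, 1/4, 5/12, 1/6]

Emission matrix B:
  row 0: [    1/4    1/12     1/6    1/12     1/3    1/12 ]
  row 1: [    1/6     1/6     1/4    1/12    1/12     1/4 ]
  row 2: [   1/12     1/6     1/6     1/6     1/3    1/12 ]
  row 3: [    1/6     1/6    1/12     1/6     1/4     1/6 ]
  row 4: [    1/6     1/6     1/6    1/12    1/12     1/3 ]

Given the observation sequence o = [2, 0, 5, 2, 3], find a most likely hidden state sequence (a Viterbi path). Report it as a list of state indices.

path = [2, 0, 1, 1, 2]

t=0: δ = [1.389e-02, 2.083e-02, 4.167e-02, 3.472e-02, 2.778e-02]  (obs o_0=2)
t=1: δ = [4.340e-03, 1.157e-03, 5.787e-04, 1.929e-03, 1.447e-03]  ψ = [2, 2, 2, 3, 3]  (obs o_1=0)
t=2: δ = [9.042e-05, 2.713e-04, 6.028e-05, 1.206e-04, 2.411e-04]  ψ = [0, 0, 0, 0, 0]  (obs o_2=5)
t=3: δ = [1.340e-05, 1.695e-05, 1.130e-05, 3.349e-06, 1.130e-05]  ψ = [4, 1, 1, 3, 1]  (obs o_3=2)
t=4: δ = [3.925e-07, 3.532e-07, 7.064e-07, 3.721e-07, 3.532e-07]  ψ = [2, 1, 1, 0, 1]  (obs o_4=3)
backtrack: best end state = 2; path = [2, 0, 1, 1, 2]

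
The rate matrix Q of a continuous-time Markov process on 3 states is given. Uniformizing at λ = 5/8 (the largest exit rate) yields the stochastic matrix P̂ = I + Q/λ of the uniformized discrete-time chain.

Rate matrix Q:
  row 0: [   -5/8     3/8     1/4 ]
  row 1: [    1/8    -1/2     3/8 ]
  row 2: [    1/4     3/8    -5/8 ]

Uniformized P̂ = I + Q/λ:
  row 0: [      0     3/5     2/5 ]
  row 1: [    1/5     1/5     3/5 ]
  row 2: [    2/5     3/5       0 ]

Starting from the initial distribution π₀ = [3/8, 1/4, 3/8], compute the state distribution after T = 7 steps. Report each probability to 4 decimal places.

t=0: π = [0.3750, 0.2500, 0.3750]
t=1: π = [0.2000, 0.5000, 0.3000]
t=2: π = [0.2200, 0.4000, 0.3800]
t=3: π = [0.2320, 0.4400, 0.3280]
t=4: π = [0.2192, 0.4240, 0.3568]
t=5: π = [0.2275, 0.4304, 0.3421]
t=6: π = [0.2229, 0.4278, 0.3492]
t=7: π = [0.2253, 0.4289, 0.3459]

π = [0.2253, 0.4289, 0.3459]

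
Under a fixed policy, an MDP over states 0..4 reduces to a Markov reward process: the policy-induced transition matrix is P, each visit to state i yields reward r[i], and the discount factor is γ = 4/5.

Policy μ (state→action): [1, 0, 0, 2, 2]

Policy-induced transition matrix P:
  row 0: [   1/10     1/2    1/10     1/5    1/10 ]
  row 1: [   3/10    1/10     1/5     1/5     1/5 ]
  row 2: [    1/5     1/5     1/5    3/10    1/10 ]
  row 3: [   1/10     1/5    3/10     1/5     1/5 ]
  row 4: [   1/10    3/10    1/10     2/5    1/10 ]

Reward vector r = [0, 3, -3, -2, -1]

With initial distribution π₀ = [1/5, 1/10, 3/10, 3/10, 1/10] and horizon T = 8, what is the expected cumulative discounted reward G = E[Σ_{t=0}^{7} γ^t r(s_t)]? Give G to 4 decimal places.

t=0: π = [0.2000, 0.1000, 0.3000, 0.3000, 0.1000], E[r] = -1.3000, γ^t·E[r] = -1.300000, running G = -1.300000
t=1: π = [0.1500, 0.2600, 0.2000, 0.2500, 0.1400], E[r] = -0.4600, γ^t·E[r] = -0.368000, running G = -1.668000
t=2: π = [0.1720, 0.2330, 0.1960, 0.2480, 0.1510], E[r] = -0.5360, γ^t·E[r] = -0.343040, running G = -2.011040
t=3: π = [0.1662, 0.2434, 0.1925, 0.2498, 0.1481], E[r] = -0.4950, γ^t·E[r] = -0.253440, running G = -2.264480
t=4: π = [0.1679, 0.2403, 0.1936, 0.2489, 0.1493], E[r] = -0.5067, γ^t·E[r] = -0.207553, running G = -2.472033
t=5: π = [0.1674, 0.2413, 0.1932, 0.2492, 0.1489], E[r] = -0.5030, γ^t·E[r] = -0.164826, running G = -2.636859
t=6: π = [0.1676, 0.2410, 0.1933, 0.2491, 0.1490], E[r] = -0.5041, γ^t·E[r] = -0.132158, running G = -2.769017
t=7: π = [0.1675, 0.2411, 0.1932, 0.2491, 0.1490], E[r] = -0.5038, γ^t·E[r] = -0.105654, running G = -2.874671

G = -2.8747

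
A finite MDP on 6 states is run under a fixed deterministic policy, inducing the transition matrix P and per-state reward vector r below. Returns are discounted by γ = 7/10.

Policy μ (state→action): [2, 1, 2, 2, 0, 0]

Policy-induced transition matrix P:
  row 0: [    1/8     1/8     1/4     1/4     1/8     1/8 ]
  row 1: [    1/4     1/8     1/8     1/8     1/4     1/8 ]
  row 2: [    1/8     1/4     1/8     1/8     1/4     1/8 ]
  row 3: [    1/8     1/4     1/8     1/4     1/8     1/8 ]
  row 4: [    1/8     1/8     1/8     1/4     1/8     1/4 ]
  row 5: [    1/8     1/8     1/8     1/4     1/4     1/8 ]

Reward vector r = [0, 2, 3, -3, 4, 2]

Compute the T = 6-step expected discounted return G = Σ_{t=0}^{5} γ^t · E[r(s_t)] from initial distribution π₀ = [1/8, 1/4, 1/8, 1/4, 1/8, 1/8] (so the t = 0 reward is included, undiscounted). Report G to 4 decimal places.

G = 3.1473

t=0: π = [0.1250, 0.2500, 0.1250, 0.2500, 0.1250, 0.1250], E[r] = 0.8750, γ^t·E[r] = 0.875000, running G = 0.875000
t=1: π = [0.1563, 0.1719, 0.1406, 0.2031, 0.1875, 0.1406], E[r] = 1.1875, γ^t·E[r] = 0.831250, running G = 1.706250
t=2: π = [0.1465, 0.1680, 0.1445, 0.2109, 0.1816, 0.1484], E[r] = 1.1602, γ^t·E[r] = 0.568477, running G = 2.274727
t=3: π = [0.1460, 0.1694, 0.1433, 0.2109, 0.1826, 0.1477], E[r] = 1.1619, γ^t·E[r] = 0.398520, running G = 2.673246
t=4: π = [0.1462, 0.1693, 0.1432, 0.2109, 0.1826, 0.1478], E[r] = 1.1615, γ^t·E[r] = 0.278869, running G = 2.952115
t=5: π = [0.1462, 0.1693, 0.1433, 0.2109, 0.1825, 0.1478], E[r] = 1.1614, γ^t·E[r] = 0.195192, running G = 3.147307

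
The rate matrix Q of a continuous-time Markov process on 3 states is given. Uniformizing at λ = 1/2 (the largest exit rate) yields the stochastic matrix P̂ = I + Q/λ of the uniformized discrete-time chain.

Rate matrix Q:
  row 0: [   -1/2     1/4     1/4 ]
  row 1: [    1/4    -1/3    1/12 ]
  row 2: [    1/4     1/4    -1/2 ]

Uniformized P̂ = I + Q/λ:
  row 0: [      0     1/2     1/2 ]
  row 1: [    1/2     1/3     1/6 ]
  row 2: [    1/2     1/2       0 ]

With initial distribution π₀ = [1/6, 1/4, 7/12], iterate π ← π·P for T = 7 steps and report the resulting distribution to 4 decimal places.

t=0: π = [0.1667, 0.2500, 0.5833]
t=1: π = [0.4167, 0.4583, 0.1250]
t=2: π = [0.2917, 0.4236, 0.2847]
t=3: π = [0.3542, 0.4294, 0.2164]
t=4: π = [0.3229, 0.4284, 0.2486]
t=5: π = [0.3385, 0.4286, 0.2329]
t=6: π = [0.3307, 0.4286, 0.2407]
t=7: π = [0.3346, 0.4286, 0.2368]

π = [0.3346, 0.4286, 0.2368]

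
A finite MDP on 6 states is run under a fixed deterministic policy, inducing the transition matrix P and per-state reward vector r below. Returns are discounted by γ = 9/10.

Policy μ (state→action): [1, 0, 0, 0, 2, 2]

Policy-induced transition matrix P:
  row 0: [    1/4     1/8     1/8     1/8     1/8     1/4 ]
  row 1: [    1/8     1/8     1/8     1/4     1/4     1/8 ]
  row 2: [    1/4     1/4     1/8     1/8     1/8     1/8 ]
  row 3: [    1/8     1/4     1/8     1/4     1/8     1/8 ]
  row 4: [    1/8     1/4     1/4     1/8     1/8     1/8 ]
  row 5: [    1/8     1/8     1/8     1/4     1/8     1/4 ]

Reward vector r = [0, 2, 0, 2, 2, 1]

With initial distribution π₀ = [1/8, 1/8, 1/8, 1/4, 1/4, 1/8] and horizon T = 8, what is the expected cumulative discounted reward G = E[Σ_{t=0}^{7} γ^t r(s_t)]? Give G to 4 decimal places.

G = 7.1042

t=0: π = [0.1250, 0.1250, 0.1250, 0.2500, 0.2500, 0.1250], E[r] = 1.3750, γ^t·E[r] = 1.375000, running G = 1.375000
t=1: π = [0.1563, 0.2031, 0.1563, 0.1875, 0.1406, 0.1563], E[r] = 1.2188, γ^t·E[r] = 1.096875, running G = 2.471875
t=2: π = [0.1641, 0.1855, 0.1426, 0.1934, 0.1504, 0.1641], E[r] = 1.2227, γ^t·E[r] = 0.990352, running G = 3.462227
t=3: π = [0.1633, 0.1858, 0.1438, 0.1929, 0.1482, 0.1660], E[r] = 1.2197, γ^t·E[r] = 0.889181, running G = 4.351407
t=4: π = [0.1634, 0.1856, 0.1435, 0.1931, 0.1482, 0.1662], E[r] = 1.2200, γ^t·E[r] = 0.800443, running G = 5.151850
t=5: π = [0.1634, 0.1856, 0.1435, 0.1931, 0.1482, 0.1662], E[r] = 1.2200, γ^t·E[r] = 0.720410, running G = 5.872260
t=6: π = [0.1634, 0.1856, 0.1435, 0.1931, 0.1482, 0.1662], E[r] = 1.2200, γ^t·E[r] = 0.648375, running G = 6.520635
t=7: π = [0.1634, 0.1856, 0.1435, 0.1931, 0.1482, 0.1662], E[r] = 1.2200, γ^t·E[r] = 0.583538, running G = 7.104173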